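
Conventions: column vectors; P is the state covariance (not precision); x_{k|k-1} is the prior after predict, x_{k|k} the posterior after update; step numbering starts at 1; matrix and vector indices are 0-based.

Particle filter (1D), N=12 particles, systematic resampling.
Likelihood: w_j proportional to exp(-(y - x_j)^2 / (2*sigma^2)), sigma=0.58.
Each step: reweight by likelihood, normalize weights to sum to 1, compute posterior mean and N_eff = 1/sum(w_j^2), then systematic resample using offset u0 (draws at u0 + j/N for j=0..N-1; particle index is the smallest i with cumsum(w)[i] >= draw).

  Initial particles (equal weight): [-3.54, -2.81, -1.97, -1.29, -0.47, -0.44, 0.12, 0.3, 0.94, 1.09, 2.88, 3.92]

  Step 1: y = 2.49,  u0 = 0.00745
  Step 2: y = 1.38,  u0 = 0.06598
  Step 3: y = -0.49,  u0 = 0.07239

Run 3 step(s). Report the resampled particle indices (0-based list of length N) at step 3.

resampled_idx = [0, 1, 1, 2, 3, 3, 4, 5, 5, 6, 7, 7]

step 1: w=[0.0000, 0.0000, 0.0000, 0.0000, 0.0000, 0.0000, 0.0003, 0.0009, 0.0303, 0.0585, 0.8586, 0.0515]  mean=2.7673  Neff=1.3437  idx=[8, 10, 10, 10, 10, 10, 10, 10, 10, 10, 10, 10]
step 2: w=[0.6589, 0.0310, 0.0310, 0.0310, 0.0310, 0.0310, 0.0310, 0.0310, 0.0310, 0.0310, 0.0310, 0.0310]  mean=1.6017  Neff=2.2483  idx=[0, 0, 0, 0, 0, 0, 0, 0, 3, 6, 8, 11]
step 3: w=[0.1250, 0.1250, 0.1250, 0.1250, 0.1250, 0.1250, 0.1250, 0.1250, 0.0000, 0.0000, 0.0000, 0.0000]  mean=0.9400  Neff=8.0000  idx=[0, 1, 1, 2, 3, 3, 4, 5, 5, 6, 7, 7]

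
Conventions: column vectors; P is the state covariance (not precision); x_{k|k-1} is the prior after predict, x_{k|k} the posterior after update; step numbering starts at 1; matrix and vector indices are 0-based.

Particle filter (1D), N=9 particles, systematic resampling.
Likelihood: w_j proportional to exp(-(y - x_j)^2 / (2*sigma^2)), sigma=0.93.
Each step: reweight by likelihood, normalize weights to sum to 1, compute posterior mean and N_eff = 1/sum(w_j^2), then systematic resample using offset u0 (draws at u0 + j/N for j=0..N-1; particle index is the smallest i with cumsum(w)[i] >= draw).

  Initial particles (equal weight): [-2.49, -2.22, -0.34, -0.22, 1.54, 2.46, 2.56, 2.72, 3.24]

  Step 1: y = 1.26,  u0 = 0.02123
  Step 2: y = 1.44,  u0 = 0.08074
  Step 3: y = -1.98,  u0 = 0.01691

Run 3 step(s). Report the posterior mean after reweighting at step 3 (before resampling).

step 1: w=[0.0001, 0.0003, 0.0852, 0.1054, 0.3575, 0.1627, 0.1408, 0.1091, 0.0388]  mean=1.6806  Neff=4.8567  idx=[2, 3, 4, 4, 4, 5, 5, 6, 7]
step 2: w=[0.0301, 0.0383, 0.1871, 0.1871, 0.1871, 0.1031, 0.1031, 0.0911, 0.0730]  mean=1.7848  Neff=7.0287  idx=[2, 2, 3, 3, 4, 5, 6, 7, 8]
step 3: w=[0.1984, 0.1984, 0.1984, 0.1984, 0.1984, 0.0029, 0.0029, 0.0017, 0.0007]  mean=1.5479  Neff=5.0824  idx=[0, 0, 1, 1, 2, 2, 3, 4, 4]

post_mean = 1.5479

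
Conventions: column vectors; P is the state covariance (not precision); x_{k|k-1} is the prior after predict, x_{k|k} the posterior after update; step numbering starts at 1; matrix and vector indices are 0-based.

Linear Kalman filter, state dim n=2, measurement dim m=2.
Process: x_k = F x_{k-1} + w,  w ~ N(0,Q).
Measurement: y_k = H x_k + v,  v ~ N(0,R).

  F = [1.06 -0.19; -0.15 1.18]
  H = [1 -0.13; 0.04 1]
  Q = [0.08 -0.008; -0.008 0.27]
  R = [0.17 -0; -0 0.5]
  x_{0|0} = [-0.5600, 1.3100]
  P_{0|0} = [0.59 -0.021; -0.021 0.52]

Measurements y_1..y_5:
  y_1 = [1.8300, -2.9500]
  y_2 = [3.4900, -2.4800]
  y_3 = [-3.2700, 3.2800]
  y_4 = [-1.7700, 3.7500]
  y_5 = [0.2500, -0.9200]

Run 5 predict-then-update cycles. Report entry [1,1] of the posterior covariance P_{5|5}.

P_post[1,1] = 0.2674

step 1: x^-=[-0.8425, 1.6298]  P^-=[0.7702 -0.2453; -0.2453 1.0148]  S=[1.0211 -0.3451; -0.3451 1.4964]  K=[0.7994 0.0410; -0.1545 0.6360]  nu=[2.8844, -4.5461]  x^+=[1.2766, -1.7069]  P^+=[0.1378 0.0150; 0.0150 0.3174]
step 2: x^-=[1.6775, -2.2056]  P^-=[0.2403 -0.0819; -0.0819 0.7097]  S=[0.4436 -0.1641; -0.1641 1.2036]  K=[0.5724 0.0180; -0.1848 0.5618]  nu=[1.5258, -0.3415]  x^+=[2.5447, -2.6793]  P^+=[0.0980 0.0051; 0.0051 0.2807]
step 3: x^-=[3.2064, -3.5433]  P^-=[0.1982 -0.0800; -0.0800 0.6612]  S=[0.4001 -0.1576; -0.1576 1.1551]  K=[0.5249 0.0092; -0.2012 0.5422]  nu=[-6.9371, 6.6951]  x^+=[-0.3728, 1.4824]  P^+=[0.0894 0.0010; 0.0010 0.2711]
step 4: x^-=[-0.6768, 1.8051]  P^-=[0.1898 -0.0817; -0.0817 0.6491]  S=[0.3920 -0.1580; -0.1580 1.1428]  K=[0.5137 0.0062; -0.2073 0.5364]  nu=[-0.8585, 1.9719]  x^+=[-1.1056, 3.0409]  P^+=[0.0873 -0.0004; -0.0004 0.2682]
step 5: x^-=[-1.7497, 3.7541]  P^-=[0.1879 -0.0825; -0.0825 0.6456]  S=[0.3903 -0.1585; -0.1585 1.1393]  K=[0.5111 0.0053; -0.2093 0.5346]  nu=[2.4877, -4.6041]  x^+=[-0.5025, 0.7718]  P^+=[0.0868 -0.0008; -0.0008 0.2674]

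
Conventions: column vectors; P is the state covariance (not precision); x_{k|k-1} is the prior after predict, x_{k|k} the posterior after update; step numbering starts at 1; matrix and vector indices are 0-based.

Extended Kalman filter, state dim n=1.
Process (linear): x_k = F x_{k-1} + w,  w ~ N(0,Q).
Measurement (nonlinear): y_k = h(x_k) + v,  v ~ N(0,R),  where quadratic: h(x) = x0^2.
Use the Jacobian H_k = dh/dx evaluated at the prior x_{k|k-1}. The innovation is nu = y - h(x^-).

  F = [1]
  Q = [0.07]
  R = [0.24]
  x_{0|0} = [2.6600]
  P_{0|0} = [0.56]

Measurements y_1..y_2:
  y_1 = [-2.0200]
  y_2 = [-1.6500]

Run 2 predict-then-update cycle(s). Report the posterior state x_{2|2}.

x_post = [0.2352]

step 1: x^-=[2.6600]  P^-=[0.6300]  H_jac=[5.3200]  S=[18.0705]  K=[0.1855]  nu=[-9.0956]  x^+=[0.9730]  P^+=[0.0084]
step 2: x^-=[0.9730]  P^-=[0.0784]  H_jac=[1.9460]  S=[0.5368]  K=[0.2841]  nu=[-2.5967]  x^+=[0.2352]  P^+=[0.0350]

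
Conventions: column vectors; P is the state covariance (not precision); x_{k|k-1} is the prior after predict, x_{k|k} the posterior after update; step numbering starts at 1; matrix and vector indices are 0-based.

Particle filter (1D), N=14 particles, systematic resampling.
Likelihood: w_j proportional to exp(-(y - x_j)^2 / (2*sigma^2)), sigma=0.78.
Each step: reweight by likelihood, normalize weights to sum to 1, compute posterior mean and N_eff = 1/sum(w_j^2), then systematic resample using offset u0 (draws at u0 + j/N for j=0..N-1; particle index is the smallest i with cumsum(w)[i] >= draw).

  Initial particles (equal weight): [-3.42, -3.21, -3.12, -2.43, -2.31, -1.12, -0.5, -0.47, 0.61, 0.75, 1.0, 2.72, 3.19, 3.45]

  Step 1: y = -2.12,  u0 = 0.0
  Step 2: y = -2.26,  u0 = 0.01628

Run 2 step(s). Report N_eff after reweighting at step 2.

step 1: w=[0.0688, 0.1039, 0.1212, 0.2548, 0.2677, 0.1212, 0.0319, 0.0294, 0.0006, 0.0003, 0.0001, 0.0000, 0.0000, 0.0000]  mean=-2.3494  Neff=5.4524  idx=[0, 1, 1, 2, 2, 3, 3, 3, 4, 4, 4, 4, 5, 5]
step 2: w=[0.0332, 0.0477, 0.0477, 0.0546, 0.0546, 0.0978, 0.0978, 0.0978, 0.1000, 0.1000, 0.1000, 0.1000, 0.0344, 0.0344]  mean=-2.4743  Neff=12.0952  idx=[0, 2, 3, 4, 5, 6, 7, 7, 8, 9, 9, 10, 11, 12]

N_eff = 12.0952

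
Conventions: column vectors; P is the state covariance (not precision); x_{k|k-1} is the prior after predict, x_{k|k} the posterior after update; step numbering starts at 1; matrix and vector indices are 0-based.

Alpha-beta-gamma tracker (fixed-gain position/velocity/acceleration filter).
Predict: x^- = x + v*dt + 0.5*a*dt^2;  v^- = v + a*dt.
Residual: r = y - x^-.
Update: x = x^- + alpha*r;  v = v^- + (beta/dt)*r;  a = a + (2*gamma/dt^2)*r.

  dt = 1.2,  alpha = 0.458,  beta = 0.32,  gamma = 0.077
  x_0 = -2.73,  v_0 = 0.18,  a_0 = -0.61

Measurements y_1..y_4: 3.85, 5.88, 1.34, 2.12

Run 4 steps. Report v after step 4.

step 1: x_pred=-2.9532  r=6.8032  x^+=0.1627  v^+=1.2622  a^+=0.1176
step 2: x_pred=1.7619  r=4.1181  x^+=3.6480  v^+=2.5014  a^+=0.5580
step 3: x_pred=7.0514  r=-5.7114  x^+=4.4356  v^+=1.6479  a^+=-0.0528
step 4: x_pred=6.3751  r=-4.2551  x^+=4.4262  v^+=0.4498  a^+=-0.5079

v_post = 0.4498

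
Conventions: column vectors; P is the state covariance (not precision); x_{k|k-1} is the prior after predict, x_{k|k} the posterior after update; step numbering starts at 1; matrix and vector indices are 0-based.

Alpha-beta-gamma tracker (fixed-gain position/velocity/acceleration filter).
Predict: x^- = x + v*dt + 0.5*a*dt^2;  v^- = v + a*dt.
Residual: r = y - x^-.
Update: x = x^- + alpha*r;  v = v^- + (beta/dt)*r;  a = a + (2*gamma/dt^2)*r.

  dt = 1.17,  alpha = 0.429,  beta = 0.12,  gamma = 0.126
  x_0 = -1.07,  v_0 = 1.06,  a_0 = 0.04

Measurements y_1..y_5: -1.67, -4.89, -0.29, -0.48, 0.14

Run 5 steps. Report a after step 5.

a_post = 0.6414

step 1: x_pred=0.1976  r=-1.8676  x^+=-0.6036  v^+=0.9153  a^+=-0.3038
step 2: x_pred=0.2593  r=-5.1493  x^+=-1.9498  v^+=0.0317  a^+=-1.2517
step 3: x_pred=-2.7694  r=2.4794  x^+=-1.7058  v^+=-1.1786  a^+=-0.7953
step 4: x_pred=-3.6290  r=3.1490  x^+=-2.2781  v^+=-1.7861  a^+=-0.2156
step 5: x_pred=-4.5153  r=4.6553  x^+=-2.5182  v^+=-1.5608  a^+=0.6414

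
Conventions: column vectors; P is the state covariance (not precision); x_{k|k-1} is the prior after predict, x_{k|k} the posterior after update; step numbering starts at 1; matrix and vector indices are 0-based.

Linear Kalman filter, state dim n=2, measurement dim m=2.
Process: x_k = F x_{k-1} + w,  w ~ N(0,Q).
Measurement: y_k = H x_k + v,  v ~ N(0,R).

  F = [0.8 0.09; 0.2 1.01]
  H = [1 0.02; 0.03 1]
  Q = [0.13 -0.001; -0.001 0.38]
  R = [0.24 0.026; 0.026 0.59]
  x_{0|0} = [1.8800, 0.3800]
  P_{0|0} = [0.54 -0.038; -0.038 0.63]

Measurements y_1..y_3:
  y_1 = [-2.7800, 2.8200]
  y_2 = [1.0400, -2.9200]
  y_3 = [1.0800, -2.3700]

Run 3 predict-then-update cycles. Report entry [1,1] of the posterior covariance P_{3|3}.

P_post[1,1] = 0.3251

step 1: x^-=[1.5382, 0.7598]  P^-=[0.4752 0.1113; 0.1113 1.0289]  S=[0.7201 0.1722; 0.1722 1.6260]  K=[0.6613 0.0072; 0.0321 0.6314]  nu=[-4.3334, 2.0141]  x^+=[-1.3132, 1.8923]  P^+=[0.1586 0.0167; 0.0167 0.3729]
step 2: x^-=[-0.8802, 1.6486]  P^-=[0.2369 0.0720; 0.0720 0.7735]  S=[0.4801 0.1207; 0.1207 1.3680]  K=[0.4928 0.0144; 0.0407 0.5634]  nu=[1.8873, -4.5422]  x^+=[-0.0154, -0.8336]  P^+=[0.1183 0.0178; 0.0178 0.3329]
step 3: x^-=[-0.0874, -0.8451]  P^-=[0.2110 0.0629; 0.0629 0.7315]  S=[0.4538 0.1099; 0.1099 1.3255]  K=[0.4644 0.0137; 0.0376 0.5502]  nu=[1.1843, -1.5223]  x^+=[0.4417, -1.6382]  P^+=[0.1115 0.0168; 0.0168 0.3251]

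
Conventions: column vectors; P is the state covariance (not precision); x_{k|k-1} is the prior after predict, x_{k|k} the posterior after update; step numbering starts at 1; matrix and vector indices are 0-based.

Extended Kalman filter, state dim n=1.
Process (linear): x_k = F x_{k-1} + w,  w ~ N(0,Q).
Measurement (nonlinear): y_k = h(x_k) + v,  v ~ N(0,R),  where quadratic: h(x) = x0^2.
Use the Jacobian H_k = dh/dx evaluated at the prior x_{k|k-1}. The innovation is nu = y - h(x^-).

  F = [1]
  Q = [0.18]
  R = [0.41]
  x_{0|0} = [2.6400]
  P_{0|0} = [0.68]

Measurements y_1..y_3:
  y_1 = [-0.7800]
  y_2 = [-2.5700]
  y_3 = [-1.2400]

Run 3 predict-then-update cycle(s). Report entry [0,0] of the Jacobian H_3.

H_jac[0,0] = -0.0508

step 1: x^-=[2.6400]  P^-=[0.8600]  H_jac=[5.2800]  S=[24.3854]  K=[0.1862]  nu=[-7.7496]  x^+=[1.1970]  P^+=[0.0145]
step 2: x^-=[1.1970]  P^-=[0.1945]  H_jac=[2.3939]  S=[1.5244]  K=[0.3054]  nu=[-4.0027]  x^+=[-0.0254]  P^+=[0.0523]
step 3: x^-=[-0.0254]  P^-=[0.2323]  H_jac=[-0.0508]  S=[0.4106]  K=[-0.0287]  nu=[-1.2406]  x^+=[0.0102]  P^+=[0.2320]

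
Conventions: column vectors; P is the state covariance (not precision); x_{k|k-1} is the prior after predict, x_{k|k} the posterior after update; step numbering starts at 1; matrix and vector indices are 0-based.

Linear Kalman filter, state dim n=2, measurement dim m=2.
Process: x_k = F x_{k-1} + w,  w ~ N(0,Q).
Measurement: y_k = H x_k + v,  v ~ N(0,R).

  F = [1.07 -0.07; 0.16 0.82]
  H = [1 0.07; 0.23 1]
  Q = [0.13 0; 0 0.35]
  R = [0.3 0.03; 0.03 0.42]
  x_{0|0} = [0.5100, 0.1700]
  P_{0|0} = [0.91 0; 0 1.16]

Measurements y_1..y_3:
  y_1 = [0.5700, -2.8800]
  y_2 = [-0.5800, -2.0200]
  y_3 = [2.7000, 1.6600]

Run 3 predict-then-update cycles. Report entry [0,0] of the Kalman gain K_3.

K[0,0] = 0.5255

step 1: x^-=[0.5338, 0.2210]  P^-=[1.1775 0.0892; 0.0892 1.1533]  S=[1.4957 0.4722; 0.4722 1.6766]  K=[0.7943 -0.0090; -0.1179 0.7333]  nu=[0.0207, -3.2238]  x^+=[0.5792, -2.1455]  P^+=[0.2405 -0.0352; -0.0352 0.3126]
step 2: x^-=[0.7699, -1.6666]  P^-=[0.4121 -0.0073; -0.0073 0.5571]  S=[0.7139 0.1564; 0.1564 0.9955]  K=[0.5772 -0.0028; -0.0806 0.5706]  nu=[-1.2332, -0.5305]  x^+=[0.0595, -1.8699]  P^+=[0.1748 -0.0241; -0.0241 0.2427]
step 3: x^-=[0.1945, -1.5238]  P^-=[0.3349 -0.0048; -0.0048 0.5114]  S=[0.6367 0.1379; 0.1379 0.9469]  K=[0.5255 -0.0003; -0.0703 0.5491]  nu=[2.6121, 3.1390]  x^+=[1.5663, 0.0163]  P^+=[0.1591 -0.0210; -0.0210 0.2334]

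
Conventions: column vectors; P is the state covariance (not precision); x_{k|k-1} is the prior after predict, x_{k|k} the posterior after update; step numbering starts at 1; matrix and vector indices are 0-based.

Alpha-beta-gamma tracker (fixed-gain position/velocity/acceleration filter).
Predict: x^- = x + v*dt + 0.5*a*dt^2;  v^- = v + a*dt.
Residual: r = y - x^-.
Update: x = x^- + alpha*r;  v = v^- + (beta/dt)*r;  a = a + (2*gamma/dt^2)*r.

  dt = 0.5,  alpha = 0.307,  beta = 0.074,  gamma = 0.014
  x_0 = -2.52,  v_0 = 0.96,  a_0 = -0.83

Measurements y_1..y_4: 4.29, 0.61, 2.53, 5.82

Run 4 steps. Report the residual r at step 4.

resid = 3.3542

step 1: x_pred=-2.1437  r=6.4337  x^+=-0.1686  v^+=1.4972  a^+=-0.1094
step 2: x_pred=0.5663  r=0.0437  x^+=0.5797  v^+=1.4489  a^+=-0.1045
step 3: x_pred=1.2911  r=1.2389  x^+=1.6715  v^+=1.5800  a^+=0.0342
step 4: x_pred=2.4658  r=3.3542  x^+=3.4955  v^+=2.0936  a^+=0.4099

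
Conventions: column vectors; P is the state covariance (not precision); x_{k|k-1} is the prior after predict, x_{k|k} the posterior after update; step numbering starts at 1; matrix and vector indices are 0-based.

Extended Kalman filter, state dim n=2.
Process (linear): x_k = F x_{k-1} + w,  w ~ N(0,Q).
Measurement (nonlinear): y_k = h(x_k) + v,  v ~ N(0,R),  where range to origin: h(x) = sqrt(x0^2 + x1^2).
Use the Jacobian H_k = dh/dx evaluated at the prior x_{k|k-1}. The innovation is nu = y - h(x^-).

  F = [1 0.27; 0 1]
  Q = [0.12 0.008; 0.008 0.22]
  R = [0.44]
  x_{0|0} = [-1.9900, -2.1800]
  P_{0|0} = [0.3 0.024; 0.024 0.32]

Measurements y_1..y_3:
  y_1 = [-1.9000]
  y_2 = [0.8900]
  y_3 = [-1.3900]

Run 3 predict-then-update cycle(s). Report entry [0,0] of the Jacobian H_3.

step 1: x^-=[-2.5786, -2.1800]  P^-=[0.4563 0.1184; 0.1184 0.5400]  H_jac=[-0.7637 -0.6456]  S=[1.0479]  K=[-0.4055; -0.4190]  nu=[-5.2766]  x^+=[-0.4392, 0.0307]  P^+=[0.2840 -0.0596; -0.0596 0.3561]
step 2: x^-=[-0.4309, 0.0307]  P^-=[0.3978 0.0445; 0.0445 0.5761]  H_jac=[-0.9975 0.0712]  S=[0.8324]  K=[-0.4729; -0.0041]  nu=[0.4580]  x^+=[-0.6475, 0.0289]  P^+=[0.2117 0.0429; 0.0429 0.5760]
step 3: x^-=[-0.6397, 0.0289]  P^-=[0.3968 0.2064; 0.2064 0.7960]  H_jac=[-0.9990 0.0451]  S=[0.8190]  K=[-0.4726; -0.2080]  nu=[-2.0303]  x^+=[0.3199, 0.4511]  P^+=[0.2139 0.1259; 0.1259 0.7606]

H_jac[0,0] = -0.9990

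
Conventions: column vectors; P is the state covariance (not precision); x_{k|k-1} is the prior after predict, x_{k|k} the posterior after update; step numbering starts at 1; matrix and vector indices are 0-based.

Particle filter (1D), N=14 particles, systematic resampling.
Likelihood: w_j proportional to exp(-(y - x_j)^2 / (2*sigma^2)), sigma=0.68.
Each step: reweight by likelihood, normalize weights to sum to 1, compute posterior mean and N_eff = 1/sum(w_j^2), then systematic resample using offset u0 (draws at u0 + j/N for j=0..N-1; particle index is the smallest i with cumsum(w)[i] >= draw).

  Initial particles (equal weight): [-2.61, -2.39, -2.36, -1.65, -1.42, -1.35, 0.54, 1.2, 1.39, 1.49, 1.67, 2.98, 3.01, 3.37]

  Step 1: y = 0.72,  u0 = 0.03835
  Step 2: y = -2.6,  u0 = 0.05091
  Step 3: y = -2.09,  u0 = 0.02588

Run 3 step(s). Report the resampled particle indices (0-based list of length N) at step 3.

resampled_idx = [0, 1, 2, 3, 4, 5, 6, 7, 8, 9, 10, 11, 12, 13]

step 1: w=[0.0000, 0.0000, 0.0000, 0.0007, 0.0021, 0.0030, 0.2934, 0.2368, 0.1870, 0.1600, 0.1145, 0.0012, 0.0010, 0.0002]  mean=1.1313  Neff=4.6323  idx=[6, 6, 6, 6, 7, 7, 7, 8, 8, 8, 9, 9, 10, 10]
step 2: w=[0.2483, 0.2483, 0.2483, 0.2483, 0.0018, 0.0018, 0.0018, 0.0004, 0.0004, 0.0004, 0.0001, 0.0001, 0.0000, 0.0000]  mean=0.5447  Neff=4.0538  idx=[0, 0, 0, 1, 1, 1, 1, 2, 2, 2, 3, 3, 3, 3]
step 3: w=[0.0714, 0.0714, 0.0714, 0.0714, 0.0714, 0.0714, 0.0714, 0.0714, 0.0714, 0.0714, 0.0714, 0.0714, 0.0714, 0.0714]  mean=0.5400  Neff=14.0000  idx=[0, 1, 2, 3, 4, 5, 6, 7, 8, 9, 10, 11, 12, 13]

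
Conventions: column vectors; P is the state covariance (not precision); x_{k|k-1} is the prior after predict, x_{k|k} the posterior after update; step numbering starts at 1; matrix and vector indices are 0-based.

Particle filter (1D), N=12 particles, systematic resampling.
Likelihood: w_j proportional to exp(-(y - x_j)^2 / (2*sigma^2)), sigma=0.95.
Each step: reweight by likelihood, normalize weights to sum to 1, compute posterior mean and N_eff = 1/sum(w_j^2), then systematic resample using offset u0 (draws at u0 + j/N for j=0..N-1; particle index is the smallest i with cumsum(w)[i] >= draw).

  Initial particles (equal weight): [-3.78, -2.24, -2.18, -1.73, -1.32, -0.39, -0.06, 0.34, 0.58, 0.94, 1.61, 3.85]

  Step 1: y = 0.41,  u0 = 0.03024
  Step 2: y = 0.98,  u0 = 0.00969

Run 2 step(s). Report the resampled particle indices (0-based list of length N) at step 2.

resampled_idx = [1, 2, 3, 5, 5, 6, 7, 8, 9, 9, 10, 11]

step 1: w=[0.0000, 0.0039, 0.0047, 0.0152, 0.0367, 0.1352, 0.1705, 0.1922, 0.1896, 0.1649, 0.0868, 0.0003]  mean=0.3143  Neff=6.3870  idx=[4, 5, 6, 6, 6, 7, 7, 8, 8, 9, 9, 10]
step 2: w=[0.0064, 0.0427, 0.0663, 0.0663, 0.0663, 0.0963, 0.0963, 0.1105, 0.1105, 0.1207, 0.1207, 0.0969]  mean=0.5395  Neff=10.3573  idx=[1, 2, 3, 5, 5, 6, 7, 8, 9, 9, 10, 11]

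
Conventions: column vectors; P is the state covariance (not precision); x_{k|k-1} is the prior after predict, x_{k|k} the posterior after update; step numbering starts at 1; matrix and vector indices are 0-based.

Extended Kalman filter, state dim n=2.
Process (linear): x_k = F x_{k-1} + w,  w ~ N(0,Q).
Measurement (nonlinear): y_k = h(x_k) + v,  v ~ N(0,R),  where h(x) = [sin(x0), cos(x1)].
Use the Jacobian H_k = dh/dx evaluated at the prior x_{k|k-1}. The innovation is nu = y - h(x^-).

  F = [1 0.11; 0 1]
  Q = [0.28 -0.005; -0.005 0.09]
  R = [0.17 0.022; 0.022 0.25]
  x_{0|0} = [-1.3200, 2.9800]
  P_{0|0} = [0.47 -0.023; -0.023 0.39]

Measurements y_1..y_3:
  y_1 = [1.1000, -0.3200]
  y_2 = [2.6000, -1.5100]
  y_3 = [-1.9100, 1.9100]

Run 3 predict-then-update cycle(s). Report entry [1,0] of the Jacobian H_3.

H_jac[1,0] = 0.0000

step 1: x^-=[-0.9922, 2.9800]  P^-=[0.7497 0.0149; 0.0149 0.4800]  H_jac=[0.5468 0.0000; 0.0000 -0.1609]  S=[0.3942 0.0207; 0.0207 0.2624]  K=[1.0448 -0.0915; 0.0363 -0.2971]  nu=[1.9372, 0.6670]  x^+=[0.9708, 2.8521]  P^+=[0.3211 -0.0007; -0.0007 0.4568]
step 2: x^-=[1.2845, 2.8521]  P^-=[0.6065 0.0446; 0.0446 0.5468]  H_jac=[0.2824 0.0000; 0.0000 -0.2855]  S=[0.2184 0.0184; 0.0184 0.2946]  K=[0.7921 -0.0927; 0.1028 -0.5363]  nu=[1.6407, -0.5516]  x^+=[2.6353, 3.3167]  P^+=[0.4697 0.0201; 0.0201 0.4617]
step 3: x^-=[3.0001, 3.3167]  P^-=[0.7597 0.0659; 0.0659 0.5517]  H_jac=[-0.9900 0.0000; 0.0000 0.1742]  S=[0.9146 0.0106; 0.0106 0.2667]  K=[-0.8232 0.0759; -0.0756 0.3633]  nu=[-2.0510, 2.8947]  x^+=[4.9081, 4.5233]  P^+=[0.1397 0.0049; 0.0049 0.5119]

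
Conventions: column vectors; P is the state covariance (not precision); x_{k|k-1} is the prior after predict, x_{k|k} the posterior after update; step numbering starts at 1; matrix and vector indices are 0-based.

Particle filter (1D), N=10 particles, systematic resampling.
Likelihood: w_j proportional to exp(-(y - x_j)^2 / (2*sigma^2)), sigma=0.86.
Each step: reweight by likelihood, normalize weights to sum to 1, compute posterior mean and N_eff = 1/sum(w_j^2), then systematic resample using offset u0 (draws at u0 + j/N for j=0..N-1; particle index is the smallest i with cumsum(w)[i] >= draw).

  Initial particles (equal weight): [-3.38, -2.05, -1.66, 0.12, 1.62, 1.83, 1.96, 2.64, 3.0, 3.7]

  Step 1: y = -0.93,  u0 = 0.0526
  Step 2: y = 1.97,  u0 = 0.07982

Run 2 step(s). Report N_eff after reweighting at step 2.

step 1: w=[0.0105, 0.2612, 0.4254, 0.2895, 0.0075, 0.0035, 0.0022, 0.0001, 0.0000, 0.0000]  mean=-1.2194  Neff=3.0012  idx=[1, 1, 1, 2, 2, 2, 2, 3, 3, 3]
step 2: w=[0.0001, 0.0001, 0.0001, 0.0005, 0.0005, 0.0005, 0.0005, 0.3327, 0.3327, 0.3327]  mean=0.1164  Neff=3.0120  idx=[7, 7, 7, 8, 8, 8, 9, 9, 9, 9]

N_eff = 3.0120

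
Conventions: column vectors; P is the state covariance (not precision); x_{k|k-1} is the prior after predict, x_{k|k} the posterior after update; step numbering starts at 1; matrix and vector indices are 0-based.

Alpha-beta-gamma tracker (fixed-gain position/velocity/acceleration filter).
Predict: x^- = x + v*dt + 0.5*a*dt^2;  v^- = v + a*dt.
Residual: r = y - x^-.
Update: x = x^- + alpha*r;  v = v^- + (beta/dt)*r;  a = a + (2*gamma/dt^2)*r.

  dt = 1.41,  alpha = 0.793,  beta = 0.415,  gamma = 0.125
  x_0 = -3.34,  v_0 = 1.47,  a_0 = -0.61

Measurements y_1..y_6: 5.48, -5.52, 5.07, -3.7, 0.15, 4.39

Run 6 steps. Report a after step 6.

a_post = 0.7840

step 1: x_pred=-1.8737  r=7.3537  x^+=3.9578  v^+=2.7743  a^+=0.3147
step 2: x_pred=8.1824  r=-13.7024  x^+=-2.6836  v^+=-0.8149  a^+=-1.4083
step 3: x_pred=-5.2326  r=10.3026  x^+=2.9374  v^+=0.2316  a^+=-0.1128
step 4: x_pred=3.1518  r=-6.8518  x^+=-2.2817  v^+=-1.9441  a^+=-0.9744
step 5: x_pred=-5.9914  r=6.1414  x^+=-1.1213  v^+=-1.5104  a^+=-0.2021
step 6: x_pred=-3.4519  r=7.8419  x^+=2.7667  v^+=0.5127  a^+=0.7840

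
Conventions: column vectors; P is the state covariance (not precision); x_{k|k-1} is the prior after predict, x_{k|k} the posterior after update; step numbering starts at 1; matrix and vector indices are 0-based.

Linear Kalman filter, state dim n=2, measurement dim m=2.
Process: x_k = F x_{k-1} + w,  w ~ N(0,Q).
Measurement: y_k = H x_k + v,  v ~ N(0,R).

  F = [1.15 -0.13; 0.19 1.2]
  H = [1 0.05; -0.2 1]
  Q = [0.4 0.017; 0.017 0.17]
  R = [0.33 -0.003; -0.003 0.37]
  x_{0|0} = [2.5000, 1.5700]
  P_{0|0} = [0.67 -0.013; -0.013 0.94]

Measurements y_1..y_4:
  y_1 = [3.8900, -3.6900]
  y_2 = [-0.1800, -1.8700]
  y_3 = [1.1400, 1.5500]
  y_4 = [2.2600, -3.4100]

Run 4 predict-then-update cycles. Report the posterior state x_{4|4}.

step 1: x^-=[2.6709, 2.3590]  P^-=[1.3058 -0.0009; -0.0009 1.5419]  S=[1.6396 -0.1879; -0.1879 1.9644]  K=[0.7898 -0.0578; 0.1380 0.7982]  nu=[1.1012, -5.5148]  x^+=[3.8595, -1.8908]  P^+=[0.2594 0.0281; 0.0281 0.3005]
step 2: x^-=[4.6842, -1.5357]  P^-=[0.7397 0.0649; 0.0649 0.6249]  S=[1.0778 -0.0555; -0.0555 0.9986]  K=[0.6870 -0.0450; 0.1211 0.6196]  nu=[-4.7875, 0.6026]  x^+=[1.3680, -1.7421]  P^+=[0.2255 0.0264; 0.0264 0.2342]
step 3: x^-=[1.7996, -1.8306]  P^-=[0.6943 0.0655; 0.0655 0.5274]  S=[1.0322 -0.0506; -0.0506 0.8989]  K=[0.6737 -0.0436; 0.1174 0.5787]  nu=[-0.5681, 3.7405]  x^+=[1.2536, 0.2673]  P^+=[0.2212 0.0261; 0.0261 0.2190]
step 4: x^-=[1.4069, 0.5590]  P^-=[0.6884 0.0665; 0.0665 0.5052]  S=[1.0263 -0.0496; -0.0496 0.8761]  K=[0.6719 -0.0432; 0.1168 0.5681]  nu=[0.8251, -3.6876]  x^+=[2.1207, -1.4394]  P^+=[0.2206 0.0261; 0.0261 0.2150]

x_post = [2.1207, -1.4394]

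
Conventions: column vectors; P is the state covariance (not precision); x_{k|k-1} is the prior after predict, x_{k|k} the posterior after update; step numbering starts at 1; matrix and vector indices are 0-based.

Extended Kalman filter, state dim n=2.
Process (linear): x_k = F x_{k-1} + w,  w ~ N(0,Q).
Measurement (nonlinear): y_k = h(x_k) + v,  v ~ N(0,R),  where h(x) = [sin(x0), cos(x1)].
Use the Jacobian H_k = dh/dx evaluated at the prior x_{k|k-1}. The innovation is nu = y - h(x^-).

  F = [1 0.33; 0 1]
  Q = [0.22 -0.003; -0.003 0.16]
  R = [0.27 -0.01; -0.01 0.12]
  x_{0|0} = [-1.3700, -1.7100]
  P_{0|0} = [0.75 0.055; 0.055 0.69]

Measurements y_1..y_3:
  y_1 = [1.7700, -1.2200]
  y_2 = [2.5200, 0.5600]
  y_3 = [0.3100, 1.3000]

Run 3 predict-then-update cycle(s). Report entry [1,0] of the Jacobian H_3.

H_jac[1,0] = 0.0000

step 1: x^-=[-1.9343, -1.7100]  P^-=[1.0814 0.2797; 0.2797 0.8500]  H_jac=[-0.3556 0.0000; 0.0000 0.9903]  S=[0.4067 -0.1085; -0.1085 0.9536]  K=[-0.8951 0.1886; -0.0093 0.8816]  nu=[2.7047, -1.0812]  x^+=[-4.5592, -2.6886]  P^+=[0.6850 0.0319; 0.0319 0.1069]
step 2: x^-=[-5.4464, -2.6886]  P^-=[0.9377 0.0642; 0.0642 0.2669]  H_jac=[0.6698 0.0000; 0.0000 0.4377]  S=[0.6907 0.0088; 0.0088 0.1711]  K=[0.9078 0.1174; 0.0536 0.6799]  nu=[1.7775, 1.4591]  x^+=[-3.6614, -1.6013]  P^+=[0.3642 0.0114; 0.0114 0.1852]
step 3: x^-=[-4.1899, -1.6013]  P^-=[0.6119 0.0695; 0.0695 0.3452]  H_jac=[-0.4991 0.0000; 0.0000 0.9995]  S=[0.4224 -0.0447; -0.0447 0.4649]  K=[-0.7144 0.0809; -0.0037 0.7419]  nu=[-0.5566, 1.3305]  x^+=[-3.6847, -0.6122]  P^+=[0.3881 0.0169; 0.0169 0.0891]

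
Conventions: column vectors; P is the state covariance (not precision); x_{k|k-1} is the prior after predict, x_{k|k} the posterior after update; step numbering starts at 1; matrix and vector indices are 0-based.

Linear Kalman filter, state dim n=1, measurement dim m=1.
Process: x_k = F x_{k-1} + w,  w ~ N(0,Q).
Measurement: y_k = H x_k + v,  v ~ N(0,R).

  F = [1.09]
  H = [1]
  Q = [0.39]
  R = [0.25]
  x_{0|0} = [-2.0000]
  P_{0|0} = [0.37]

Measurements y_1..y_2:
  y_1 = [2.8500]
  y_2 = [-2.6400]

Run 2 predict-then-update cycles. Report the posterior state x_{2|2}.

x_post = [-1.3509]

step 1: x^-=[-2.1800]  P^-=[0.8296]  S=[1.0796]  K=[0.7684]  nu=[5.0300]  x^+=[1.6852]  P^+=[0.1921]
step 2: x^-=[1.8369]  P^-=[0.6182]  S=[0.8682]  K=[0.7121]  nu=[-4.4769]  x^+=[-1.3509]  P^+=[0.1780]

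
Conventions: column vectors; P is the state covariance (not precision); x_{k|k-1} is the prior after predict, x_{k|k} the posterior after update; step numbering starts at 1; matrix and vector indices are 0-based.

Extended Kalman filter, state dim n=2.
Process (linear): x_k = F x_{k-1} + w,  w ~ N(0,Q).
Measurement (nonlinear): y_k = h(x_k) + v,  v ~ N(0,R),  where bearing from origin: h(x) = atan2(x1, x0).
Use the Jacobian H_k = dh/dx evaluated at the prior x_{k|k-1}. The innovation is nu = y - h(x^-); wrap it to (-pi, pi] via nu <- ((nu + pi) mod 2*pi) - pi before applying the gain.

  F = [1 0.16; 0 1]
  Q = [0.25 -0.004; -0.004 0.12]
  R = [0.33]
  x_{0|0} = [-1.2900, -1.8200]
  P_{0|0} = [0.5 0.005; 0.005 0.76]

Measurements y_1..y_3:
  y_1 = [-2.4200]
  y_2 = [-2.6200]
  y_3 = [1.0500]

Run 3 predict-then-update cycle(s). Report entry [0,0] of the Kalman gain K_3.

K[0,0] = 0.3209

step 1: x^-=[-1.5812, -1.8200]  P^-=[0.7711 0.1226; 0.1226 0.8800]  H_jac=[0.3131 -0.2720]  S=[0.4498]  K=[0.4626; -0.4468]  nu=[-0.1339]  x^+=[-1.6431, -1.7602]  P^+=[0.6748 0.2156; 0.2156 0.7902]
step 2: x^-=[-1.9248, -1.7602]  P^-=[1.0140 0.3380; 0.3380 0.9102]  H_jac=[0.2587 -0.2829]  S=[0.4213]  K=[0.3958; -0.4037]  nu=[-0.2192]  x^+=[-2.0115, -1.6717]  P^+=[0.9480 0.4053; 0.4053 0.8415]
step 3: x^-=[-2.2790, -1.6717]  P^-=[1.3493 0.5360; 0.5360 0.9615]  H_jac=[0.2093 -0.2853]  S=[0.4034]  K=[0.3209; -0.4020]  nu=[-2.7245]  x^+=[-3.1534, -0.5764]  P^+=[1.3077 0.5880; 0.5880 0.8963]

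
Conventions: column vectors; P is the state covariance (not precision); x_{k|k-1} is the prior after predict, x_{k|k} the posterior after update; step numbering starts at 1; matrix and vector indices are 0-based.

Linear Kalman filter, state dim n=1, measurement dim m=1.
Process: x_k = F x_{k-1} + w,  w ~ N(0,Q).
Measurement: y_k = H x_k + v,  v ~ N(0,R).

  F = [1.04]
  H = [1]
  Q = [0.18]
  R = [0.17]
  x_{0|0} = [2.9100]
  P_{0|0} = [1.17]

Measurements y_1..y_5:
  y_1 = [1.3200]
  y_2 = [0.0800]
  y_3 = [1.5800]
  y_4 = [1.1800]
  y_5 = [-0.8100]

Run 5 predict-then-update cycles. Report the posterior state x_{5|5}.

step 1: x^-=[3.0264]  P^-=[1.4455]  S=[1.6155]  K=[0.8948]  nu=[-1.7064]  x^+=[1.4996]  P^+=[0.1521]
step 2: x^-=[1.5596]  P^-=[0.3445]  S=[0.5145]  K=[0.6696]  nu=[-1.4796]  x^+=[0.5688]  P^+=[0.1138]
step 3: x^-=[0.5916]  P^-=[0.3031]  S=[0.4731]  K=[0.6407]  nu=[0.9884]  x^+=[1.2249]  P^+=[0.1089]
step 4: x^-=[1.2738]  P^-=[0.2978]  S=[0.4678]  K=[0.6366]  nu=[-0.0938]  x^+=[1.2141]  P^+=[0.1082]
step 5: x^-=[1.2627]  P^-=[0.2971]  S=[0.4671]  K=[0.6360]  nu=[-2.0727]  x^+=[-0.0556]  P^+=[0.1081]

x_post = [-0.0556]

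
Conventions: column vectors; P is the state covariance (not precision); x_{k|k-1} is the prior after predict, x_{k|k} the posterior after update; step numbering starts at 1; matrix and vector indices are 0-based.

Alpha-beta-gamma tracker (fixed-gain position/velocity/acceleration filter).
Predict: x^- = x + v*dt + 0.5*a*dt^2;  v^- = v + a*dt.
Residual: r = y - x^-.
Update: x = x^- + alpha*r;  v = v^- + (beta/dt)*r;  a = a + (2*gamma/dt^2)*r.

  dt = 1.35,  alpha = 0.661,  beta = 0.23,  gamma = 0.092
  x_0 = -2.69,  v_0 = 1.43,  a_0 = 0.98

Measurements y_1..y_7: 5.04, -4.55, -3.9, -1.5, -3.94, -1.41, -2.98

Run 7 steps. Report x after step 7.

x_post = -4.3633

step 1: x_pred=0.1335  r=4.9065  x^+=3.3767  v^+=3.5889  a^+=1.4754
step 2: x_pred=9.5662  r=-14.1162  x^+=0.2354  v^+=3.1757  a^+=0.0502
step 3: x_pred=4.5683  r=-8.4683  x^+=-1.0293  v^+=1.8007  a^+=-0.8048
step 4: x_pred=0.6683  r=-2.1683  x^+=-0.7649  v^+=0.3448  a^+=-1.0237
step 5: x_pred=-1.2323  r=-2.7077  x^+=-3.0221  v^+=-1.4985  a^+=-1.2971
step 6: x_pred=-6.2270  r=4.8170  x^+=-3.0429  v^+=-2.4288  a^+=-0.8107
step 7: x_pred=-7.0607  r=4.0807  x^+=-4.3633  v^+=-2.8281  a^+=-0.3988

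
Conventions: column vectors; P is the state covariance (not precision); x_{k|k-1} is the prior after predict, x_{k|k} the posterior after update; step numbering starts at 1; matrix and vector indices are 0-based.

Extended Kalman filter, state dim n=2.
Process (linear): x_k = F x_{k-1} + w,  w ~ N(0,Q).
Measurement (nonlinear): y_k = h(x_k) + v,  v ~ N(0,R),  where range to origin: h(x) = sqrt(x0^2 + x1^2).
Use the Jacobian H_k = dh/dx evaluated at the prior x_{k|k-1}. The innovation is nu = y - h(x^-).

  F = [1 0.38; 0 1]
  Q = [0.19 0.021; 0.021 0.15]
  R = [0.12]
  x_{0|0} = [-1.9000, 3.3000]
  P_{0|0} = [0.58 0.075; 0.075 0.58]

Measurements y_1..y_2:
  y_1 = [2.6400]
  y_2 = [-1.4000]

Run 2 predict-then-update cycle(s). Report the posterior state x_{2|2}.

step 1: x^-=[-0.6460, 3.3000]  P^-=[0.9108 0.3164; 0.3164 0.7300]  H_jac=[-0.1921 0.9814]  S=[0.7374]  K=[0.1838; 0.8891]  nu=[-0.7226]  x^+=[-0.7788, 2.6575]  P^+=[0.8858 0.1959; 0.1959 0.1471]
step 2: x^-=[0.2310, 2.6575]  P^-=[1.2459 0.2728; 0.2728 0.2971]  H_jac=[0.0866 0.9962]  S=[0.4713]  K=[0.8056; 0.6781]  nu=[-4.0675]  x^+=[-3.0458, -0.1009]  P^+=[0.9401 0.0153; 0.0153 0.0804]

x_post = [-3.0458, -0.1009]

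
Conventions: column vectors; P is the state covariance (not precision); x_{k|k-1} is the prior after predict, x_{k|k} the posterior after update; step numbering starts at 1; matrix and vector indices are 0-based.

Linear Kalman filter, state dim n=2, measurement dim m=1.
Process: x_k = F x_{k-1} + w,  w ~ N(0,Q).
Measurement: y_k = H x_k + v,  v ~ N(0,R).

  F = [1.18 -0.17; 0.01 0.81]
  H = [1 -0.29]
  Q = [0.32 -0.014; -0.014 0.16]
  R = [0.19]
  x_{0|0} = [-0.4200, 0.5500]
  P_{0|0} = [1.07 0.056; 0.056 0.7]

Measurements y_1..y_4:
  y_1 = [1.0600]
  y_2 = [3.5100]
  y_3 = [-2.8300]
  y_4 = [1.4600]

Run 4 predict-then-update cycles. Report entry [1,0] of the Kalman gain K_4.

step 1: x^-=[-0.5891, 0.4413]  P^-=[1.8076 -0.0443; -0.0443 0.6203]  S=[2.0755]  K=[0.8771; -0.1080]  nu=[1.7771]  x^+=[0.9696, 0.2493]  P^+=[0.2108 0.1523; 0.1523 0.5961]
step 2: x^-=[1.1018, 0.2116]  P^-=[0.5697 0.0518; 0.0518 0.5536]  S=[0.7762]  K=[0.7146; -0.1401]  nu=[2.4696]  x^+=[2.8665, -0.1345]  P^+=[0.1733 0.1295; 0.1295 0.5383]
step 3: x^-=[3.4053, -0.0802]  P^-=[0.5249 0.0375; 0.0375 0.5153]  S=[0.7366]  K=[0.6980; -0.1520]  nu=[-6.2586]  x^+=[-0.9629, 0.8713]  P^+=[0.1661 0.1156; 0.1156 0.4983]
step 4: x^-=[-1.2843, 0.6961]  P^-=[0.5193 0.0297; 0.0297 0.4888]  S=[0.7333]  K=[0.6965; -0.1529]  nu=[2.9462]  x^+=[0.7678, 0.2457]  P^+=[0.1636 0.1077; 0.1077 0.4717]

K[1,0] = -0.1529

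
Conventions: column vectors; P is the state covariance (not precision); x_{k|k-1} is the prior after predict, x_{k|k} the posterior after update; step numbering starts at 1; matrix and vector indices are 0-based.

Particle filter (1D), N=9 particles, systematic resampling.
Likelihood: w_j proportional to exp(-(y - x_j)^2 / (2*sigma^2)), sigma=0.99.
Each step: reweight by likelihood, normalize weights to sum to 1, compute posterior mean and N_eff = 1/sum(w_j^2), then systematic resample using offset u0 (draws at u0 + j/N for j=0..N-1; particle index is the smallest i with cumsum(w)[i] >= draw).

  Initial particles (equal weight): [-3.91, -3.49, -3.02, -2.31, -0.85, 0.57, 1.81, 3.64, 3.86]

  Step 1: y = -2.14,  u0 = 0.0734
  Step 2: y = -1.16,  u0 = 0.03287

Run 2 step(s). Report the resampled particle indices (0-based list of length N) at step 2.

resampled_idx = [2, 4, 5, 5, 6, 7, 7, 8, 8]

step 1: w=[0.0747, 0.1458, 0.2488, 0.3639, 0.1580, 0.0087, 0.0001, 0.0000, 0.0000]  mean=-2.5218  Neff=4.0619  idx=[0, 1, 2, 2, 3, 3, 3, 4, 4]
step 2: w=[0.0055, 0.0162, 0.0444, 0.0444, 0.1320, 0.1320, 0.1320, 0.2468, 0.2468]  mean=-1.6804  Neff=5.6087  idx=[2, 4, 5, 5, 6, 7, 7, 8, 8]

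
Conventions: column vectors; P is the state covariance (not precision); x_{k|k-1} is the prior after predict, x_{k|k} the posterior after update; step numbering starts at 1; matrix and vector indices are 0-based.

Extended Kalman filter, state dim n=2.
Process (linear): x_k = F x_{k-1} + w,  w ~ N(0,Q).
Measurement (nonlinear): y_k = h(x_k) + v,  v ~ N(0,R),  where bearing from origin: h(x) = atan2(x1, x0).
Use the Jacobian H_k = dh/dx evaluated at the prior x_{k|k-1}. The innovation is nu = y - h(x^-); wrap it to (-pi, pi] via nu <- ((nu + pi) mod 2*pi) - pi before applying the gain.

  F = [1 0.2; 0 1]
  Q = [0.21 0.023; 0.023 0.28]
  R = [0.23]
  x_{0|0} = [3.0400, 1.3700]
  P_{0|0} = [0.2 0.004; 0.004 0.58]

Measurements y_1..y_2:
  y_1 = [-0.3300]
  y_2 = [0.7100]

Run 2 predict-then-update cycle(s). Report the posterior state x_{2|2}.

x_post = [3.5672, 1.2424]

step 1: x^-=[3.3140, 1.3700]  P^-=[0.4348 0.1430; 0.1430 0.8600]  H_jac=[-0.1065 0.2577]  S=[0.2842]  K=[-0.0333; 0.7262]  nu=[-0.7220]  x^+=[3.3381, 0.8457]  P^+=[0.4345 0.1499; 0.1499 0.7101]
step 2: x^-=[3.5072, 0.8457]  P^-=[0.7328 0.3149; 0.3149 0.9901]  H_jac=[-0.0650 0.2695]  S=[0.2940]  K=[0.1267; 0.8380]  nu=[0.4734]  x^+=[3.5672, 1.2424]  P^+=[0.7281 0.2837; 0.2837 0.7837]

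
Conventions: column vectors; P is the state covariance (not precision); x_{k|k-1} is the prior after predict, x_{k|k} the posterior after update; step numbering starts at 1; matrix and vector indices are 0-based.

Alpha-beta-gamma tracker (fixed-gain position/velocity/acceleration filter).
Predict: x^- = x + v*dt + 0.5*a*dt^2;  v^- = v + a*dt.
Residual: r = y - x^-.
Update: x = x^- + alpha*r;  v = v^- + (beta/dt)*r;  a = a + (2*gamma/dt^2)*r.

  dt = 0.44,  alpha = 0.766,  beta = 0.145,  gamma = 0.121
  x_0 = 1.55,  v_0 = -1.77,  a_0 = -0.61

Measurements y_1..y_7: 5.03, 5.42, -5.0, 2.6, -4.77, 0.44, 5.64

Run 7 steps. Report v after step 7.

step 1: x_pred=0.7122  r=4.3178  x^+=4.0196  v^+=-0.6155  a^+=4.7873
step 2: x_pred=4.2122  r=1.2078  x^+=5.1374  v^+=1.8890  a^+=6.2970
step 3: x_pred=6.5781  r=-11.5781  x^+=-2.2907  v^+=0.8441  a^+=-8.1756
step 4: x_pred=-2.7107  r=5.3107  x^+=1.3573  v^+=-1.0030  a^+=-1.5372
step 5: x_pred=0.7672  r=-5.5372  x^+=-3.4743  v^+=-3.5041  a^+=-8.4587
step 6: x_pred=-5.8349  r=6.2749  x^+=-1.0283  v^+=-5.1581  a^+=-0.6150
step 7: x_pred=-3.3574  r=8.9974  x^+=3.5346  v^+=-2.4636  a^+=10.6317

v_post = -2.4636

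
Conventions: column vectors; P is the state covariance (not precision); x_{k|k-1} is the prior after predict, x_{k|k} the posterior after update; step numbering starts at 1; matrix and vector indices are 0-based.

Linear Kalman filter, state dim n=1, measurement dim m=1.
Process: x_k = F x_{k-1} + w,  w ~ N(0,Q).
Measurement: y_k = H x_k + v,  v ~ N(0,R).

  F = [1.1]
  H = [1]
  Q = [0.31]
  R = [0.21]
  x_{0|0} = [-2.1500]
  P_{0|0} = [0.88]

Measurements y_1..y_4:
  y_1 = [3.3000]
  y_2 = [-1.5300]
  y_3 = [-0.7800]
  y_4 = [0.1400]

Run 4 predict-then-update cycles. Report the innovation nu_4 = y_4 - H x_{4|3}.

innov = [0.8502]

step 1: x^-=[-2.3650]  P^-=[1.3748]  S=[1.5848]  K=[0.8675]  nu=[5.6650]  x^+=[2.5493]  P^+=[0.1822]
step 2: x^-=[2.8043]  P^-=[0.5304]  S=[0.7404]  K=[0.7164]  nu=[-4.3343]  x^+=[-0.3007]  P^+=[0.1504]
step 3: x^-=[-0.3308]  P^-=[0.4920]  S=[0.7020]  K=[0.7009]  nu=[-0.4492]  x^+=[-0.6456]  P^+=[0.1472]
step 4: x^-=[-0.7102]  P^-=[0.4881]  S=[0.6981]  K=[0.6992]  nu=[0.8502]  x^+=[-0.1158]  P^+=[0.1468]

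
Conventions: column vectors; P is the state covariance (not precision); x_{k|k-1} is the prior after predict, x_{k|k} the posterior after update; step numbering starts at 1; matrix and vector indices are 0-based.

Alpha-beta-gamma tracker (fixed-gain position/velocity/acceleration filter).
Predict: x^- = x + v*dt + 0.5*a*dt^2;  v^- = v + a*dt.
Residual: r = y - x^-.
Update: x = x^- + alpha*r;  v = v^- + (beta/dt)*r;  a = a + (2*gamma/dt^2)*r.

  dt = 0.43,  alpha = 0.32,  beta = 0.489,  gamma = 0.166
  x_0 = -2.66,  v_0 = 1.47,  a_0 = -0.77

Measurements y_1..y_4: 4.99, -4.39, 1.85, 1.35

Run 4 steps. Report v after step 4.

v_post = -4.1938

step 1: x_pred=-2.0991  r=7.0891  x^+=0.1694  v^+=9.2007  a^+=11.9589
step 2: x_pred=5.2313  r=-9.6213  x^+=2.1525  v^+=3.4016  a^+=-5.3168
step 3: x_pred=3.1236  r=-1.2736  x^+=2.7161  v^+=-0.3330  a^+=-7.6037
step 4: x_pred=1.8699  r=-0.5199  x^+=1.7035  v^+=-4.1938  a^+=-8.5372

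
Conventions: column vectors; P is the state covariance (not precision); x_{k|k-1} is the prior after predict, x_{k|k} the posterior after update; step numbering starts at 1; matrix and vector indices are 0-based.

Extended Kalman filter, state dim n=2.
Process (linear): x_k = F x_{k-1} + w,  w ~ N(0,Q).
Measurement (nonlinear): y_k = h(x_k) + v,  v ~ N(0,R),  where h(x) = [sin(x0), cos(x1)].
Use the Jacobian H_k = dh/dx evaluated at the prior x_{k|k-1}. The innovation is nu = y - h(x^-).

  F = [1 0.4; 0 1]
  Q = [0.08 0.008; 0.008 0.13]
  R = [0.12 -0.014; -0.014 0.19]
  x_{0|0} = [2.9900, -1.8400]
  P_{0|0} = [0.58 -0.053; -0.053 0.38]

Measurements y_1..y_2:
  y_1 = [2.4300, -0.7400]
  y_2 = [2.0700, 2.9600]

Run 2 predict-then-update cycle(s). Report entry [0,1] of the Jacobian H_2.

H_jac[0,1] = 0.0000

step 1: x^-=[2.2540, -1.8400]  P^-=[0.6784 0.1070; 0.1070 0.5100]  H_jac=[-0.6313 0.0000; 0.0000 0.9640]  S=[0.3904 -0.0791; -0.0791 0.6639]  K=[-1.0920 0.0252; -0.0235 0.7377]  nu=[1.6544, -0.4740]  x^+=[0.4354, -2.2286]  P^+=[0.2081 0.0208; 0.0208 0.1457]
step 2: x^-=[-0.4561, -2.2286]  P^-=[0.3281 0.0871; 0.0871 0.2757]  H_jac=[0.8978 0.0000; 0.0000 0.7913]  S=[0.3845 0.0479; 0.0479 0.3627]  K=[0.7549 0.0904; 0.1306 0.5844]  nu=[2.5104, 3.5714]  x^+=[1.7620, 0.1865]  P^+=[0.0995 0.0083; 0.0083 0.1380]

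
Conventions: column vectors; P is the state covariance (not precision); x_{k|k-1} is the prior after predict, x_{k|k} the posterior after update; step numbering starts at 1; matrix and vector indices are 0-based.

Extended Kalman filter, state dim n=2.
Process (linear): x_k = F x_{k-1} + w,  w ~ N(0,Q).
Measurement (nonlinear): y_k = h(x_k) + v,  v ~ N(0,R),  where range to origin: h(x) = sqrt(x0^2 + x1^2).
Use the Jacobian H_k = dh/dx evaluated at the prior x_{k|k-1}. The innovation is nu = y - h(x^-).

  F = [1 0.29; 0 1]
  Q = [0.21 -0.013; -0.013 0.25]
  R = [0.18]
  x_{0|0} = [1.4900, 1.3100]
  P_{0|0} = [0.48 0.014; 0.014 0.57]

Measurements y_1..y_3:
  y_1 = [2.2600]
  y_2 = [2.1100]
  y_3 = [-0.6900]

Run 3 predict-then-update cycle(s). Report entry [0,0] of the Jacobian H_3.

H_jac[0,0] = 0.9064

step 1: x^-=[1.8699, 1.3100]  P^-=[0.7461 0.1663; 0.1663 0.8200]  H_jac=[0.8190 0.5738]  S=[1.1067]  K=[0.6383; 0.5482]  nu=[-0.0231]  x^+=[1.8551, 1.2973]  P^+=[0.2951 -0.2210; -0.2210 0.4874]
step 2: x^-=[2.2314, 1.2973]  P^-=[0.4179 -0.0926; -0.0926 0.7374]  H_jac=[0.8645 0.5026]  S=[0.5981]  K=[0.5262; 0.4858]  nu=[-0.4711]  x^+=[1.9835, 1.0685]  P^+=[0.2523 -0.2455; -0.2455 0.5963]
step 3: x^-=[2.2933, 1.0685]  P^-=[0.3701 -0.0856; -0.0856 0.8463]  H_jac=[0.9064 0.4223]  S=[0.5694]  K=[0.5256; 0.4913]  nu=[-3.2200]  x^+=[0.6010, -0.5137]  P^+=[0.2128 -0.2327; -0.2327 0.7088]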